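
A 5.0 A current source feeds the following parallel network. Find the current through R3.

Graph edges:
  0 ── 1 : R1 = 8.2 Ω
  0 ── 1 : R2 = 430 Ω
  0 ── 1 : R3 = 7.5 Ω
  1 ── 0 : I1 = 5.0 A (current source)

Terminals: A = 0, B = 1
All resistors sit directly between nodes 0 and 1, so they are in parallel and share one voltage V; the full source current 5 A splits among them.
1/R_par = 1/8.2 + 1/430 + 1/7.5 = 0.2576 S  =>  R_par = 3.882 Ω
V = I × R_par = 5 × 3.882 = 19.41 V
I_R3 = V/R3 = 19.41/7.5 = 2.588 A

Final answer: 2.588 A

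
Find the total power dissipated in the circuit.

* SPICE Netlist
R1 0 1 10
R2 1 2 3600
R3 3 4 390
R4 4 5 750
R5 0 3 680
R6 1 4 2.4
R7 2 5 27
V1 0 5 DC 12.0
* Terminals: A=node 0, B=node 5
Nodal analysis, taking node 5 as the 0 V reference.
Source V1 fixes V_0 = 12 V.
KCL at each unknown node (sum of currents leaving = 0; resistances in Ω):
  Node 1: (V_1 - 12)/10 + (V_1 - V_2)/3600 + (V_1 - V_4)/2.4 = 0
  Node 2: (V_2 - V_1)/3600 + (V_2 - 0)/27 = 0
  Node 3: (V_3 - V_4)/390 + (V_3 - 12)/680 = 0
  Node 4: (V_4 - V_3)/390 + (V_4 - 0)/750 + (V_4 - V_1)/2.4 = 0
Collecting terms (coefficients in siemens):
  0.5169·V_1 - 0.0002778·V_2 - 0.4167·V_4 = 1.2
  0.03731·V_2 - 0.0002778·V_1 = 0
  0.004035·V_3 - 0.002564·V_4 = 0.01765
  0.4206·V_4 - 0.4167·V_1 - 0.002564·V_3 = 0
Solving these 4 simultaneous equations (Gaussian elimination) gives:
  V_1 = 11.81 V, V_2 = 0.08793 V, V_3 = 11.86 V, V_4 = 11.78 V
Power in each resistor, P = (ΔV)²/R:
  P_R1 = (12 - 11.81)²/10 = 0.003515 W
  P_R2 = (11.81 - 0.08793)²/3600 = 0.03819 W
  P_R3 = (11.86 - 11.78)²/390 = 0.00001719 W
  P_R4 = (11.78 - 0)²/750 = 0.1849 W
  P_R5 = (12 - 11.86)²/680 = 0.00002997 W
  P_R6 = (11.81 - 11.78)²/2.4 = 0.0005759 W
  P_R7 = (0.08793 - 0)²/27 = 0.0002864 W
P_total = P_R1 + P_R2 + P_R3 + P_R4 + P_R5 + P_R6 + P_R7 = 0.2275 W

Final answer: 0.2275 W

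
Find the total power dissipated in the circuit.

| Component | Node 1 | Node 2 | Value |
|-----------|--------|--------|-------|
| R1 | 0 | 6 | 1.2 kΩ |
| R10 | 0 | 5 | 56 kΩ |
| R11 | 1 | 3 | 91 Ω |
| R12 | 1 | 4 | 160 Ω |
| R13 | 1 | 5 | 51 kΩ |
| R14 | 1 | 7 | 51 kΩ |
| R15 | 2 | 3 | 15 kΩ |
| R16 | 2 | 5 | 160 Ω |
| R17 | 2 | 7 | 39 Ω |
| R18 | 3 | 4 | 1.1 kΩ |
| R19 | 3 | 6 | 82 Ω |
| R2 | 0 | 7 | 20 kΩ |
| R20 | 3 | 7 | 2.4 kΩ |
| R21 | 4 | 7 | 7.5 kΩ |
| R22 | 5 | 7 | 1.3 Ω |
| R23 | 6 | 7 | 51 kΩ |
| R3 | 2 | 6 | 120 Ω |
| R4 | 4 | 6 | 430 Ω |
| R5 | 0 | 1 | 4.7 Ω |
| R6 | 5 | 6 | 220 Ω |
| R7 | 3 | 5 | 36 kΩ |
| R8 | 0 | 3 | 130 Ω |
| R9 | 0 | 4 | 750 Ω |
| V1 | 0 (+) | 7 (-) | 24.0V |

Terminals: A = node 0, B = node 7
Nodal analysis, taking node 7 as the 0 V reference.
Source V1 fixes V_0 = 24 V.
KCL at each unknown node (sum of currents leaving = 0; resistances in Ω):
  Node 1: (V_1 - 24)/4.7 + (V_1 - V_3)/91 + (V_1 - V_4)/160 + (V_1 - V_5)/51000 + (V_1 - 0)/51000 = 0
  Node 2: (V_2 - V_6)/120 + (V_2 - V_3)/15000 + (V_2 - V_5)/160 + (V_2 - 0)/39 = 0
  Node 3: (V_3 - V_5)/36000 + (V_3 - 24)/130 + (V_3 - V_1)/91 + (V_3 - V_2)/15000 + (V_3 - V_4)/1100 + (V_3 - V_6)/82 + (V_3 - 0)/2400 = 0
  Node 4: (V_4 - V_6)/430 + (V_4 - 24)/750 + (V_4 - V_1)/160 + (V_4 - V_3)/1100 + (V_4 - 0)/7500 = 0
  Node 5: (V_5 - V_6)/220 + (V_5 - V_3)/36000 + (V_5 - 24)/56000 + (V_5 - V_1)/51000 + (V_5 - V_2)/160 + (V_5 - 0)/1.3 = 0
  Node 6: (V_6 - 24)/1200 + (V_6 - V_2)/120 + (V_6 - V_4)/430 + (V_6 - V_5)/220 + (V_6 - V_3)/82 + (V_6 - 0)/51000 = 0
Collecting terms (coefficients in siemens):
  0.23·V_1 - 0.01099·V_3 - 0.00625·V_4 - 0.00001961·V_5 = 5.106
  0.04029·V_2 - 0.00006667·V_3 - 0.00625·V_5 - 0.008333·V_6 = 0
  0.0323·V_3 - 0.01099·V_1 - 0.00006667·V_2 - 0.0009091·V_4 - 0.00002778·V_5 - 0.0122·V_6 = 0.1846
  0.01095·V_4 - 0.00625·V_1 - 0.0009091·V_3 - 0.002326·V_6 = 0.032
  0.7801·V_5 - 0.00001961·V_1 - 0.00625·V_2 - 0.00002778·V_3 - 0.004545·V_6 = 0.0004286
  0.02825·V_6 - 0.008333·V_2 - 0.0122·V_3 - 0.002326·V_4 - 0.004545·V_5 = 0.02
Solving these 6 simultaneous equations (Gaussian elimination) gives:
  V_1 = 23.63 V, V_2 = 2.334 V, V_3 = 18.51 V, V_4 = 20.3 V
  V_5 = 0.08502 V, V_6 = 11.07 V
Power in each resistor, P = (ΔV)²/R:
  P_R1 = (24 - 11.07)²/1200 = 0.1393 W
  P_R2 = (24 - 0)²/20000 = 0.0288 W
  P_R3 = (2.334 - 11.07)²/120 = 0.6364 W
  P_R4 = (20.3 - 11.07)²/430 = 0.1979 W
  P_R5 = (24 - 23.63)²/4.7 = 0.02861 W
  P_R6 = (0.08502 - 11.07)²/220 = 0.5488 W
  P_R7 = (18.51 - 0.08502)²/36000 = 0.009435 W
  P_R8 = (24 - 18.51)²/130 = 0.2314 W
  P_R9 = (24 - 20.3)²/750 = 0.01827 W
  P_R10 = (24 - 0.08502)²/56000 = 0.01021 W
  P_R11 = (23.63 - 18.51)²/91 = 0.2879 W
  P_R12 = (23.63 - 20.3)²/160 = 0.06953 W
  P_R13 = (23.63 - 0.08502)²/51000 = 0.01087 W
  P_R14 = (23.63 - 0)²/51000 = 0.01095 W
  P_R15 = (2.334 - 18.51)²/15000 = 0.01745 W
  P_R16 = (2.334 - 0.08502)²/160 = 0.03161 W
  P_R17 = (2.334 - 0)²/39 = 0.1397 W
  P_R18 = (18.51 - 20.3)²/1100 = 0.002891 W
  P_R19 = (18.51 - 11.07)²/82 = 0.6754 W
  P_R20 = (18.51 - 0)²/2400 = 0.1428 W
  P_R21 = (20.3 - 0)²/7500 = 0.05493 W
  P_R22 = (0.08502 - 0)²/1.3 = 0.00556 W
  P_R23 = (11.07 - 0)²/51000 = 0.002404 W
P_total = P_R1 + P_R2 + P_R3 + P_R4 + P_R5 + P_R6 + P_R7 + P_R8 + P_R9 + P_R10 + P_R11 + P_R12 + P_R13 + P_R14 + P_R15 + P_R16 + P_R17 + P_R18 + P_R19 + P_R20 + P_R21 + P_R22 + P_R23 = 3.301 W

Final answer: 3.301 W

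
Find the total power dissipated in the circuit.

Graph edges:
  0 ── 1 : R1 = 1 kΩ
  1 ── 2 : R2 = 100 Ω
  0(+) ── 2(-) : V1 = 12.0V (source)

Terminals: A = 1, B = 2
Nodal analysis, taking node 2 as the 0 V reference.
Source V1 fixes V_0 = 12 V.
KCL at each unknown node (sum of currents leaving = 0; resistances in Ω):
  Node 1: (V_1 - 12)/1000 + (V_1 - 0)/100 = 0
Collecting terms: 0.011 × V_1 = 0.012  =>  V_1 = 1.091 V
Power in each resistor, P = (ΔV)²/R:
  P_R1 = (12 - 1.091)²/1000 = 0.119 W
  P_R2 = (1.091 - 0)²/100 = 0.0119 W
P_total = P_R1 + P_R2 = 0.1309 W

Final answer: 0.1309 W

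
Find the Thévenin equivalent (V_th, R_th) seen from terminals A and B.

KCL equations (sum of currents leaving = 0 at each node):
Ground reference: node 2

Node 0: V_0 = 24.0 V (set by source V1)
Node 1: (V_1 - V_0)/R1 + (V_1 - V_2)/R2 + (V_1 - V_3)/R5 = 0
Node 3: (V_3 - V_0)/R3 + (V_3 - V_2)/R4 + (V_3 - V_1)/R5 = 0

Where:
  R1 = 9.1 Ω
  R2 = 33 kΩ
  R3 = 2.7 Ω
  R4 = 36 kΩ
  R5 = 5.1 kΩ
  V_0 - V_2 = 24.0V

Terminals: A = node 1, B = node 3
Step 1 — V_th is the open-circuit voltage V_A - V_B (nothing connected across the terminals).
Nodal analysis, taking node 2 as the 0 V reference.
Source V1 fixes V_0 = 24 V.
KCL at each unknown node (sum of currents leaving = 0; resistances in Ω):
  Node 1: (V_1 - 24)/9.1 + (V_1 - 0)/33000 + (V_1 - V_3)/5100 = 0
  Node 3: (V_3 - 24)/2.7 + (V_3 - 0)/36000 + (V_3 - V_1)/5100 = 0
Collecting terms (coefficients in siemens):
  0.1101·V_1 - 0.0001961·V_3 = 2.637
  0.3706·V_3 - 0.0001961·V_1 = 8.889
Determinant D = (0.1101)(0.3706) - (-0.0001961)(-0.0001961) = 0.04081
V_1 = [(2.637)(0.3706) - (-0.0001961)(8.889)]/D = 23.99 V
V_3 = [(0.1101)(8.889) - (2.637)(-0.0001961)]/D = 24 V
V_th = V_1 - V_3 = 23.99 - 24 = -0.004805 V
Step 2 — R_th: zero the source — replace V1 by a short circuit (node 2 merges into node 0) — and find the resistance seen between A (node 1) and B (node 3).
Reduce the network between node 1 (A) and node 3 (B) by series/parallel combination:
  Rp1 = R1 ‖ R2 (parallel, both between nodes 0 and 1) = 1/(1/9.1 + 1/33000) = 9.097 Ω
  Rp2 = R3 ‖ R4 (parallel, both between nodes 0 and 3) = 1/(1/2.7 + 1/36000) = 2.7 Ω
  Rs1 = Rp1 + Rp2 (series, joined only at node 0) = 9.097 + 2.7 = 11.8 Ω
  Rp3 = R5 ‖ Rs1 (parallel, both between nodes 1 and 3) = 1/(1/5100 + 1/11.8) = 11.77 Ω
R_th = 11.77 Ω

Final answer: V_th = -0.004805 V, R_th = 11.77 Ω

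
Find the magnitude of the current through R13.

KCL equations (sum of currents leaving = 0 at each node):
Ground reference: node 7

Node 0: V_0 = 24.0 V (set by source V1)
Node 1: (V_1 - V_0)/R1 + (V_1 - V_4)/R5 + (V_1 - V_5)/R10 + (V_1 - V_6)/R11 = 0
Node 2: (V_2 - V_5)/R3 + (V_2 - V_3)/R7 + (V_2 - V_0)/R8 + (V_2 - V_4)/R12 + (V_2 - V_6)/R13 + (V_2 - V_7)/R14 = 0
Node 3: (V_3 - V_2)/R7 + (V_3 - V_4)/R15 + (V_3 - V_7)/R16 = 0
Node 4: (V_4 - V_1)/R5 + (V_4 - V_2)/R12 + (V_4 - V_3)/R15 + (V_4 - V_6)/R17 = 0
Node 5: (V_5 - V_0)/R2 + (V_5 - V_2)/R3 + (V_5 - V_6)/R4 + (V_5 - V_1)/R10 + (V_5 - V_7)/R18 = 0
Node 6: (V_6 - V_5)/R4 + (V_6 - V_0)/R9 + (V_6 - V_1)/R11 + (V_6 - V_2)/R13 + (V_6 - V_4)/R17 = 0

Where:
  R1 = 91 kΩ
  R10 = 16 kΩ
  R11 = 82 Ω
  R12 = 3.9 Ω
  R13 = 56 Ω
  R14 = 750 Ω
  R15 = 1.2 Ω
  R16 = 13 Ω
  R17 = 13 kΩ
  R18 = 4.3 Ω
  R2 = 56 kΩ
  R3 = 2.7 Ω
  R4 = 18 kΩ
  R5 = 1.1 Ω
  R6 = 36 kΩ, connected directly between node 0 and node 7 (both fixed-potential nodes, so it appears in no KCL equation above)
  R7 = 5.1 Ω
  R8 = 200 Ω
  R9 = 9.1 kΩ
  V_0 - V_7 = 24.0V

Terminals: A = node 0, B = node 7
Nodal analysis, taking node 7 as the 0 V reference.
Source V1 fixes V_0 = 24 V.
KCL at each unknown node (sum of currents leaving = 0; resistances in Ω):
  Node 1: (V_1 - 24)/91000 + (V_1 - V_4)/1.1 + (V_1 - V_5)/16000 + (V_1 - V_6)/82 = 0
  Node 2: (V_2 - V_5)/2.7 + (V_2 - V_3)/5.1 + (V_2 - 24)/200 + (V_2 - V_4)/3.9 + (V_2 - V_6)/56 + (V_2 - 0)/750 = 0
  Node 3: (V_3 - V_2)/5.1 + (V_3 - V_4)/1.2 + (V_3 - 0)/13 = 0
  Node 4: (V_4 - V_1)/1.1 + (V_4 - V_2)/3.9 + (V_4 - V_3)/1.2 + (V_4 - V_6)/13000 = 0
  Node 5: (V_5 - 24)/56000 + (V_5 - V_2)/2.7 + (V_5 - V_6)/18000 + (V_5 - V_1)/16000 + (V_5 - 0)/4.3 = 0
  Node 6: (V_6 - V_5)/18000 + (V_6 - 24)/9100 + (V_6 - V_1)/82 + (V_6 - V_2)/56 + (V_6 - V_4)/13000 = 0
Collecting terms (coefficients in siemens):
  0.9214·V_1 - 0.9091·V_4 - 0.0000625·V_5 - 0.0122·V_6 = 0.0002637
  0.847·V_2 - 0.1961·V_3 - 0.2564·V_4 - 0.3704·V_5 - 0.01786·V_6 = 0.12
  1.106·V_3 - 0.1961·V_2 - 0.8333·V_4 = 0
  1.999·V_4 - 0.9091·V_1 - 0.2564·V_2 - 0.8333·V_3 - 0.00007692·V_6 = 0
  0.6031·V_5 - 0.0000625·V_1 - 0.3704·V_2 - 0.00005556·V_6 = 0.0004286
  0.03029·V_6 - 0.0122·V_1 - 0.01786·V_2 - 0.00007692·V_4 - 0.00005556·V_5 = 0.002637
Solving these 6 simultaneous equations (Gaussian elimination) gives:
  V_1 = 0.509 V, V_2 = 0.5754 V, V_3 = 0.484 V, V_4 = 0.5071 V
  V_5 = 0.3542 V, V_6 = 0.6331 V
I_R13 = (V_2 - V_6)/R13 = (0.5754 - 0.6331)/56 = -0.00103 A
|I_R13| = 0.00103 A

Final answer: |I_R13| = 0.00103 A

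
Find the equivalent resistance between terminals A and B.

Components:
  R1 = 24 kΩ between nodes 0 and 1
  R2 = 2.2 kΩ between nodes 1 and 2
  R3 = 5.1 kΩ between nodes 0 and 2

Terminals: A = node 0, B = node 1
Reduce the network between node 0 (A) and node 1 (B) by series/parallel combination:
  Rs1 = R3 + R2 (series, joined only at node 2) = 5100 + 2200 = 7300 Ω
  Rp1 = R1 ‖ Rs1 (parallel, both between nodes 0 and 1) = 1/(1/24000 + 1/7300) = 5597 Ω
R_eq = 5.597 kΩ

Final answer: 5.597 kΩ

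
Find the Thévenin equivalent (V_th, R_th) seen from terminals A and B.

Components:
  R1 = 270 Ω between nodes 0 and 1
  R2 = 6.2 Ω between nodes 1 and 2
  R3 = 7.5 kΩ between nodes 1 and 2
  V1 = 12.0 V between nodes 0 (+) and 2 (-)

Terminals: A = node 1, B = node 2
Step 1 — V_th is the open-circuit voltage V_A - V_B (nothing connected across the terminals).
Nodal analysis, taking node 2 as the 0 V reference.
Source V1 fixes V_0 = 12 V.
KCL at each unknown node (sum of currents leaving = 0; resistances in Ω):
  Node 1: (V_1 - 12)/270 + (V_1 - 0)/6.2 + (V_1 - 0)/7500 = 0
Collecting terms: 0.1651 × V_1 = 0.04444  =>  V_1 = 0.2692 V
V_th = V_1 - V_2 = 0.2692 - 0 = 0.2692 V
Step 2 — R_th: zero the source — replace V1 by a short circuit (node 2 merges into node 0) — and find the resistance seen between A (node 1) and B (node 0).
Reduce the network between node 1 (A) and node 0 (B) by series/parallel combination:
  Rp1 = R1 ‖ R2 ‖ R3 (parallel, all between nodes 0 and 1) = 1/(1/270 + 1/6.2 + 1/7500) = 6.056 Ω
R_th = 6.056 Ω

Final answer: V_th = 0.2692 V, R_th = 6.056 Ω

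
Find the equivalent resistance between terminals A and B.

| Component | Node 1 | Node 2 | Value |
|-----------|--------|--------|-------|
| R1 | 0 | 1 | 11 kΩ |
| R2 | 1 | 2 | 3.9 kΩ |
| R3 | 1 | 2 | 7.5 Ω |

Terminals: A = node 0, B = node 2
Reduce the network between node 0 (A) and node 2 (B) by series/parallel combination:
  Rp1 = R2 ‖ R3 (parallel, both between nodes 1 and 2) = 1/(1/3900 + 1/7.5) = 7.486 Ω
  Rs1 = R1 + Rp1 (series, joined only at node 1) = 11000 + 7.486 = 11010 Ω
R_eq = 11.01 kΩ

Final answer: 11.01 kΩ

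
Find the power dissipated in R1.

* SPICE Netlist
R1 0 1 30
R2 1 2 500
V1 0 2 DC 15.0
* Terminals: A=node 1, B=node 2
Nodal analysis, taking node 2 as the 0 V reference.
Source V1 fixes V_0 = 15 V.
KCL at each unknown node (sum of currents leaving = 0; resistances in Ω):
  Node 1: (V_1 - 15)/30 + (V_1 - 0)/500 = 0
Collecting terms: 0.03533 × V_1 = 0.5  =>  V_1 = 14.15 V
I_R1 = (V_0 - V_1)/R1 = (15 - 14.15)/30 = 0.0283 A
P_R1 = I_R1² × R1 = (0.0283)² × 30 = 0.02403 W

Final answer: 0.02403 W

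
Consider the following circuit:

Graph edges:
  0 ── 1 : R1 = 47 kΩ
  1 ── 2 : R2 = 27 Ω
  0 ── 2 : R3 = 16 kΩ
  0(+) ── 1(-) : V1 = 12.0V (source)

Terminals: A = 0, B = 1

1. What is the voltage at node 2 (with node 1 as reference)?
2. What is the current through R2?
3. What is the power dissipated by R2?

Nodal analysis, taking node 1 as the 0 V reference.
Source V1 fixes V_0 = 12 V.
KCL at each unknown node (sum of currents leaving = 0; resistances in Ω):
  Node 2: (V_2 - 0)/27 + (V_2 - 12)/16000 = 0
Collecting terms: 0.0371 × V_2 = 0.00075  =>  V_2 = 0.02022 V
Part 1:
  Read off the nodal solution: V_2 = 0.02022 V
Part 2:
  I_R2 = (V_1 - V_2)/R2 = (0 - 0.02022)/27 = -0.0007487 A
  Magnitude: I_R2 = 0.0007487 A
Part 3:
  I_R2 = (V_1 - V_2)/R2 = (0 - 0.02022)/27 = -0.0007487 A
  P_R2 = I_R2² × R2 = (-0.0007487)² × 27 = 0.00001514 W

Final answers:
1. V_2 = 0.02022 V
2. I_R2 = 0.0007487 A
3. P_R2 = 1.514e-05 W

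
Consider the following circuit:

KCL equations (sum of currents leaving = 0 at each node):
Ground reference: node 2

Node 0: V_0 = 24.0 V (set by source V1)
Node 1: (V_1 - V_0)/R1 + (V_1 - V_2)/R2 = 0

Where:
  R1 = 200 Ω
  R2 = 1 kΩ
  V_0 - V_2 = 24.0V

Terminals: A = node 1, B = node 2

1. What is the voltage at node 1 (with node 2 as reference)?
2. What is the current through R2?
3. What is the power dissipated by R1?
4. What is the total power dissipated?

Nodal analysis, taking node 2 as the 0 V reference.
Source V1 fixes V_0 = 24 V.
KCL at each unknown node (sum of currents leaving = 0; resistances in Ω):
  Node 1: (V_1 - 24)/200 + (V_1 - 0)/1000 = 0
Collecting terms: 0.006 × V_1 = 0.12  =>  V_1 = 20 V
Part 1:
  Read off the nodal solution: V_1 = 20 V
Part 2:
  I_R2 = (V_1 - V_2)/R2 = (20 - 0)/1000 = 0.02 A
  Magnitude: I_R2 = 0.02 A
Part 3:
  I_R1 = (V_0 - V_1)/R1 = (24 - 20)/200 = 0.02 A
  P_R1 = I_R1² × R1 = (0.02)² × 200 = 0.08 W
Part 4:
  Power in each resistor, P = (ΔV)²/R:
    P_R1 = (24 - 20)²/200 = 0.08 W
    P_R2 = (20 - 0)²/1000 = 0.4 W
  P_total = P_R1 + P_R2 = 0.48 W

Final answers:
1. V_1 = 20 V
2. I_R2 = 0.02 A
3. P_R1 = 0.08 W
4. P_total = 0.48 W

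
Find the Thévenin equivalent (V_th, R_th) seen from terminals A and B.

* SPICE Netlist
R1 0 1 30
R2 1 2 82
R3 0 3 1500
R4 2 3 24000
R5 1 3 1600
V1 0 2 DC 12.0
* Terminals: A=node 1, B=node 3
Step 1 — V_th is the open-circuit voltage V_A - V_B (nothing connected across the terminals).
Nodal analysis, taking node 2 as the 0 V reference.
Source V1 fixes V_0 = 12 V.
KCL at each unknown node (sum of currents leaving = 0; resistances in Ω):
  Node 1: (V_1 - 12)/30 + (V_1 - 0)/82 + (V_1 - V_3)/1600 = 0
  Node 3: (V_3 - 12)/1500 + (V_3 - 0)/24000 + (V_3 - V_1)/1600 = 0
Collecting terms (coefficients in siemens):
  0.04615·V_1 - 0.000625·V_3 = 0.4
  0.001333·V_3 - 0.000625·V_1 = 0.008
Determinant D = (0.04615)(0.001333) - (-0.000625)(-0.000625) = 0.00006115
V_1 = [(0.4)(0.001333) - (-0.000625)(0.008)]/D = 8.804 V
V_3 = [(0.04615)(0.008) - (0.4)(-0.000625)]/D = 10.13 V
V_th = V_1 - V_3 = 8.804 - 10.13 = -1.323 V
Step 2 — R_th: zero the source — replace V1 by a short circuit (node 2 merges into node 0) — and find the resistance seen between A (node 1) and B (node 3).
Reduce the network between node 1 (A) and node 3 (B) by series/parallel combination:
  Rp1 = R1 ‖ R2 (parallel, both between nodes 0 and 1) = 1/(1/30 + 1/82) = 21.96 Ω
  Rp2 = R3 ‖ R4 (parallel, both between nodes 0 and 3) = 1/(1/1500 + 1/24000) = 1412 Ω
  Rs1 = Rp1 + Rp2 (series, joined only at node 0) = 21.96 + 1412 = 1434 Ω
  Rp3 = R5 ‖ Rs1 (parallel, both between nodes 1 and 3) = 1/(1/1600 + 1/1434) = 756.2 Ω
R_th = 756.2 Ω

Final answer: V_th = -1.323 V, R_th = 756.2 Ω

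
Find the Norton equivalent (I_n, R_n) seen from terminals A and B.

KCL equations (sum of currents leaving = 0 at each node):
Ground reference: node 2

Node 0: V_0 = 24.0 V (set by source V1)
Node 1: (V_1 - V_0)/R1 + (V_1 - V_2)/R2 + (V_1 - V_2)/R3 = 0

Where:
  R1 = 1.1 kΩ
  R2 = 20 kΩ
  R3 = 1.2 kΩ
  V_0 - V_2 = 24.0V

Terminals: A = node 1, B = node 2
Find the Thévenin equivalent first; then I_n = V_th/R_th and R_n = R_th.
Step 1 — V_th is the open-circuit voltage V_A - V_B (nothing connected across the terminals).
Nodal analysis, taking node 2 as the 0 V reference.
Source V1 fixes V_0 = 24 V.
KCL at each unknown node (sum of currents leaving = 0; resistances in Ω):
  Node 1: (V_1 - 24)/1100 + (V_1 - 0)/20000 + (V_1 - 0)/1200 = 0
Collecting terms: 0.001792 × V_1 = 0.02182  =>  V_1 = 12.17 V
V_th = V_1 - V_2 = 12.17 - 0 = 12.17 V
Step 2 — R_th: zero the source — replace V1 by a short circuit (node 2 merges into node 0) — and find the resistance seen between A (node 1) and B (node 0).
Reduce the network between node 1 (A) and node 0 (B) by series/parallel combination:
  Rp1 = R1 ‖ R2 ‖ R3 (parallel, all between nodes 0 and 1) = 1/(1/1100 + 1/20000 + 1/1200) = 557.9 Ω
R_th = 557.9 Ω
I_n = V_th/R_th = 12.17/557.9 = 0.02182 A, and R_n = R_th = 557.9 Ω

Final answer: I_n = 0.02182 A, R_n = 557.9 Ω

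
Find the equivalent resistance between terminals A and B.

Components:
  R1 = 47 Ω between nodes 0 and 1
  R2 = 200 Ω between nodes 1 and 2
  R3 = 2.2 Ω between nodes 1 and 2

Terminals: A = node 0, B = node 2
Reduce the network between node 0 (A) and node 2 (B) by series/parallel combination:
  Rp1 = R2 ‖ R3 (parallel, both between nodes 1 and 2) = 1/(1/200 + 1/2.2) = 2.176 Ω
  Rs1 = R1 + Rp1 (series, joined only at node 1) = 47 + 2.176 = 49.18 Ω
R_eq = 49.18 Ω

Final answer: 49.18 Ω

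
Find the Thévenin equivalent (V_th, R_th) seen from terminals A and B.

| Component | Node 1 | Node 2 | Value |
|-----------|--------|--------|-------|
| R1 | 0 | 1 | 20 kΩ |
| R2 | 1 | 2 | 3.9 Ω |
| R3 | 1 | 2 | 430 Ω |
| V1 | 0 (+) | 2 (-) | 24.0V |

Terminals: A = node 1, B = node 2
Step 1 — V_th is the open-circuit voltage V_A - V_B (nothing connected across the terminals).
Nodal analysis, taking node 2 as the 0 V reference.
Source V1 fixes V_0 = 24 V.
KCL at each unknown node (sum of currents leaving = 0; resistances in Ω):
  Node 1: (V_1 - 24)/20000 + (V_1 - 0)/3.9 + (V_1 - 0)/430 = 0
Collecting terms: 0.2588 × V_1 = 0.0012  =>  V_1 = 0.004637 V
V_th = V_1 - V_2 = 0.004637 - 0 = 0.004637 V
Step 2 — R_th: zero the source — replace V1 by a short circuit (node 2 merges into node 0) — and find the resistance seen between A (node 1) and B (node 0).
Reduce the network between node 1 (A) and node 0 (B) by series/parallel combination:
  Rp1 = R1 ‖ R2 ‖ R3 (parallel, all between nodes 0 and 1) = 1/(1/20000 + 1/3.9 + 1/430) = 3.864 Ω
R_th = 3.864 Ω

Final answer: V_th = 0.004637 V, R_th = 3.864 Ω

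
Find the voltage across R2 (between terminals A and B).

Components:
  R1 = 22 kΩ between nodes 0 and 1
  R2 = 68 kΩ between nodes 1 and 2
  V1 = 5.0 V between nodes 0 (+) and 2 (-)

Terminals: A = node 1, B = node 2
R1 and R2 are in series across V1 (node 0 → node 1 → node 2), and the output A–B is taken across R2, so this is a voltage divider.
Series current: I = V1/(R1 + R2) = 5/(22000 + 68000) = 5/90000 = 0.00005556 A
V_R2 = I × R2 = V1 × R2/(R1 + R2) = 5 × 68000/90000 = 3.778 V

Final answer: 3.778 V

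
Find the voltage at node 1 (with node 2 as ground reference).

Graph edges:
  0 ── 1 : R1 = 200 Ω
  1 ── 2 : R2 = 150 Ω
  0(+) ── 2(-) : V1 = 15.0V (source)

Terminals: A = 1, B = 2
Nodal analysis, taking node 2 as the 0 V reference.
Source V1 fixes V_0 = 15 V.
KCL at each unknown node (sum of currents leaving = 0; resistances in Ω):
  Node 1: (V_1 - 15)/200 + (V_1 - 0)/150 = 0
Collecting terms: 0.01167 × V_1 = 0.075  =>  V_1 = 6.429 V
The requested potential is V_1 = 6.429 V.

Final answer: V_1 = 6.429 V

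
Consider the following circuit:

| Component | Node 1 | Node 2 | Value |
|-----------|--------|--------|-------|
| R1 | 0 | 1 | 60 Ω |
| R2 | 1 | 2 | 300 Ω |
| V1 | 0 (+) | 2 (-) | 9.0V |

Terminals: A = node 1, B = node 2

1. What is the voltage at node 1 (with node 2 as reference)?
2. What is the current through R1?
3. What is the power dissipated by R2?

Nodal analysis, taking node 2 as the 0 V reference.
Source V1 fixes V_0 = 9 V.
KCL at each unknown node (sum of currents leaving = 0; resistances in Ω):
  Node 1: (V_1 - 9)/60 + (V_1 - 0)/300 = 0
Collecting terms: 0.02 × V_1 = 0.15  =>  V_1 = 7.5 V
Part 1:
  Read off the nodal solution: V_1 = 7.5 V
Part 2:
  I_R1 = (V_0 - V_1)/R1 = (9 - 7.5)/60 = 0.025 A
  Magnitude: I_R1 = 0.025 A
Part 3:
  I_R2 = (V_1 - V_2)/R2 = (7.5 - 0)/300 = 0.025 A
  P_R2 = I_R2² × R2 = (0.025)² × 300 = 0.1875 W

Final answers:
1. V_1 = 7.5 V
2. I_R1 = 0.025 A
3. P_R2 = 0.1875 W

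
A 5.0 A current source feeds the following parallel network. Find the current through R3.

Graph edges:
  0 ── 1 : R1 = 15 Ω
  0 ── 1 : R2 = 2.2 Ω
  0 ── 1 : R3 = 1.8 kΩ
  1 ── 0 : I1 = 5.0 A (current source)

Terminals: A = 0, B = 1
All resistors sit directly between nodes 0 and 1, so they are in parallel and share one voltage V; the full source current 5 A splits among them.
1/R_par = 1/15 + 1/2.2 + 1/1800 = 0.5218 S  =>  R_par = 1.917 Ω
V = I × R_par = 5 × 1.917 = 9.583 V
I_R3 = V/R3 = 9.583/1800 = 0.005324 A

Final answer: 0.005324 A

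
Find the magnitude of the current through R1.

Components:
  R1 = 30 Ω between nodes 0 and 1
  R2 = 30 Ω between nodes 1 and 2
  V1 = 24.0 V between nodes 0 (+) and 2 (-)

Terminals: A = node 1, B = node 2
Nodal analysis, taking node 2 as the 0 V reference.
Source V1 fixes V_0 = 24 V.
KCL at each unknown node (sum of currents leaving = 0; resistances in Ω):
  Node 1: (V_1 - 24)/30 + (V_1 - 0)/30 = 0
Collecting terms: 0.06667 × V_1 = 0.8  =>  V_1 = 12 V
I_R1 = (V_0 - V_1)/R1 = (24 - 12)/30 = 0.4 A
|I_R1| = 0.4 A

Final answer: |I_R1| = 0.4 A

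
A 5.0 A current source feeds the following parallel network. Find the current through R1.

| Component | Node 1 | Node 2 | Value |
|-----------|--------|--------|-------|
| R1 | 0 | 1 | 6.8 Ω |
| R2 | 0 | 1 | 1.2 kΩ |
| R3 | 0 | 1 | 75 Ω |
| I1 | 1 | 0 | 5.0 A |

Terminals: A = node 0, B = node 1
All resistors sit directly between nodes 0 and 1, so they are in parallel and share one voltage V; the full source current 5 A splits among them.
1/R_par = 1/6.8 + 1/1200 + 1/75 = 0.1612 S  =>  R_par = 6.202 Ω
V = I × R_par = 5 × 6.202 = 31.01 V
I_R1 = V/R1 = 31.01/6.8 = 4.561 A

Final answer: 4.561 A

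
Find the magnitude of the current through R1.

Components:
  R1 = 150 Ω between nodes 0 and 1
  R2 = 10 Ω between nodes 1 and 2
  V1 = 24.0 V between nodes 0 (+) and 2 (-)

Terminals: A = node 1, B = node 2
Nodal analysis, taking node 2 as the 0 V reference.
Source V1 fixes V_0 = 24 V.
KCL at each unknown node (sum of currents leaving = 0; resistances in Ω):
  Node 1: (V_1 - 24)/150 + (V_1 - 0)/10 = 0
Collecting terms: 0.1067 × V_1 = 0.16  =>  V_1 = 1.5 V
I_R1 = (V_0 - V_1)/R1 = (24 - 1.5)/150 = 0.15 A
|I_R1| = 0.15 A

Final answer: |I_R1| = 0.15 A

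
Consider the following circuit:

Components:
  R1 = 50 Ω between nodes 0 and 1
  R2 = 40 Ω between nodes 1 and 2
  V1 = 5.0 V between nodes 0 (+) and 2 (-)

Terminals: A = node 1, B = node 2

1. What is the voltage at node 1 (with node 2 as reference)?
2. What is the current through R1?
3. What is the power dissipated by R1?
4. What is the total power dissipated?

Nodal analysis, taking node 2 as the 0 V reference.
Source V1 fixes V_0 = 5 V.
KCL at each unknown node (sum of currents leaving = 0; resistances in Ω):
  Node 1: (V_1 - 5)/50 + (V_1 - 0)/40 = 0
Collecting terms: 0.045 × V_1 = 0.1  =>  V_1 = 2.222 V
Part 1:
  Read off the nodal solution: V_1 = 2.222 V
Part 2:
  I_R1 = (V_0 - V_1)/R1 = (5 - 2.222)/50 = 0.05556 A
  Magnitude: I_R1 = 0.05556 A
Part 3:
  I_R1 = (V_0 - V_1)/R1 = (5 - 2.222)/50 = 0.05556 A
  P_R1 = I_R1² × R1 = (0.05556)² × 50 = 0.1543 W
Part 4:
  Power in each resistor, P = (ΔV)²/R:
    P_R1 = (5 - 2.222)²/50 = 0.1543 W
    P_R2 = (2.222 - 0)²/40 = 0.1235 W
  P_total = P_R1 + P_R2 = 0.2778 W

Final answers:
1. V_1 = 2.222 V
2. I_R1 = 0.05556 A
3. P_R1 = 0.1543 W
4. P_total = 0.2778 W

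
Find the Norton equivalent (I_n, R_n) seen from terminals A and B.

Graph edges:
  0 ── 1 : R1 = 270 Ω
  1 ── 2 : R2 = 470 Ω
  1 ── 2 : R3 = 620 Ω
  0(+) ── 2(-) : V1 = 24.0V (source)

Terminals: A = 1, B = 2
Find the Thévenin equivalent first; then I_n = V_th/R_th and R_n = R_th.
Step 1 — V_th is the open-circuit voltage V_A - V_B (nothing connected across the terminals).
Nodal analysis, taking node 2 as the 0 V reference.
Source V1 fixes V_0 = 24 V.
KCL at each unknown node (sum of currents leaving = 0; resistances in Ω):
  Node 1: (V_1 - 24)/270 + (V_1 - 0)/470 + (V_1 - 0)/620 = 0
Collecting terms: 0.007444 × V_1 = 0.08889  =>  V_1 = 11.94 V
V_th = V_1 - V_2 = 11.94 - 0 = 11.94 V
Step 2 — R_th: zero the source — replace V1 by a short circuit (node 2 merges into node 0) — and find the resistance seen between A (node 1) and B (node 0).
Reduce the network between node 1 (A) and node 0 (B) by series/parallel combination:
  Rp1 = R1 ‖ R2 ‖ R3 (parallel, all between nodes 0 and 1) = 1/(1/270 + 1/470 + 1/620) = 134.3 Ω
R_th = 134.3 Ω
I_n = V_th/R_th = 11.94/134.3 = 0.08889 A, and R_n = R_th = 134.3 Ω

Final answer: I_n = 0.08889 A, R_n = 134.3 Ω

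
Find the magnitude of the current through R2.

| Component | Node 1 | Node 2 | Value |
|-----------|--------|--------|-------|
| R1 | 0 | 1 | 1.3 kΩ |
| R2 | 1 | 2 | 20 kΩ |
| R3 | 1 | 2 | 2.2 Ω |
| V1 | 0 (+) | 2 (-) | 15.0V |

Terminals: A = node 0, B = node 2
Nodal analysis, taking node 2 as the 0 V reference.
Source V1 fixes V_0 = 15 V.
KCL at each unknown node (sum of currents leaving = 0; resistances in Ω):
  Node 1: (V_1 - 15)/1300 + (V_1 - 0)/20000 + (V_1 - 0)/2.2 = 0
Collecting terms: 0.4554 × V_1 = 0.01154  =>  V_1 = 0.02534 V
I_R2 = (V_1 - V_2)/R2 = (0.02534 - 0)/20000 = 0.000001267 A
|I_R2| = 0.000001267 A

Final answer: |I_R2| = 1.267e-06 A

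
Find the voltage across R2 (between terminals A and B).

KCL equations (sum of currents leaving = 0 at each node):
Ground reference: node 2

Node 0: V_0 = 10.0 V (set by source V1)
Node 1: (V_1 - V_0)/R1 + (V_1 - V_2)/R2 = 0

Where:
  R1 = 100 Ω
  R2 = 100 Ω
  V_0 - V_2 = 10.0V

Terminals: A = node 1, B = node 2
R1 and R2 are in series across V1 (node 0 → node 1 → node 2), and the output A–B is taken across R2, so this is a voltage divider.
Series current: I = V1/(R1 + R2) = 10/(100 + 100) = 10/200 = 0.05 A
V_R2 = I × R2 = V1 × R2/(R1 + R2) = 10 × 100/200 = 5 V

Final answer: 5 V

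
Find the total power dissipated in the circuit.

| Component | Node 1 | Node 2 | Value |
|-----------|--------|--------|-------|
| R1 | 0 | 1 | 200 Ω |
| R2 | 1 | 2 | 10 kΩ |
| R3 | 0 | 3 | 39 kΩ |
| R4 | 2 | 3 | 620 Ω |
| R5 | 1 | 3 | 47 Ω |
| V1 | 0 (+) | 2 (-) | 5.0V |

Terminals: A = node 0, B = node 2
Nodal analysis, taking node 2 as the 0 V reference.
Source V1 fixes V_0 = 5 V.
KCL at each unknown node (sum of currents leaving = 0; resistances in Ω):
  Node 1: (V_1 - 5)/200 + (V_1 - 0)/10000 + (V_1 - V_3)/47 = 0
  Node 3: (V_3 - 5)/39000 + (V_3 - 0)/620 + (V_3 - V_1)/47 = 0
Collecting terms (coefficients in siemens):
  0.02638·V_1 - 0.02128·V_3 = 0.025
  0.02292·V_3 - 0.02128·V_1 = 0.0001282
Determinant D = (0.02638)(0.02292) - (-0.02128)(-0.02128) = 0.0001517
V_1 = [(0.025)(0.02292) - (-0.02128)(0.0001282)]/D = 3.794 V
V_3 = [(0.02638)(0.0001282) - (0.025)(-0.02128)]/D = 3.528 V
Power in each resistor, P = (ΔV)²/R:
  P_R1 = (5 - 3.794)²/200 = 0.007277 W
  P_R2 = (3.794 - 0)²/10000 = 0.001439 W
  P_R3 = (5 - 3.528)²/39000 = 0.00005556 W
  P_R4 = (0 - 3.528)²/620 = 0.02007 W
  P_R5 = (3.794 - 3.528)²/47 = 0.001502 W
P_total = P_R1 + P_R2 + P_R3 + P_R4 + P_R5 = 0.03035 W

Final answer: 0.03035 W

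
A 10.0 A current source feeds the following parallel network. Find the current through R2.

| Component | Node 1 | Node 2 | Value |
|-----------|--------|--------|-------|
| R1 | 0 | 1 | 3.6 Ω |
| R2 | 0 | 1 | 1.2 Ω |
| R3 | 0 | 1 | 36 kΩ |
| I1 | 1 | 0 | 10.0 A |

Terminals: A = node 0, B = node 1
All resistors sit directly between nodes 0 and 1, so they are in parallel and share one voltage V; the full source current 10 A splits among them.
1/R_par = 1/3.6 + 1/1.2 + 1/36000 = 1.111 S  =>  R_par = 0.9 Ω
V = I × R_par = 10 × 0.9 = 9 V
I_R2 = V/R2 = 9/1.2 = 7.5 A

Final answer: 7.5 A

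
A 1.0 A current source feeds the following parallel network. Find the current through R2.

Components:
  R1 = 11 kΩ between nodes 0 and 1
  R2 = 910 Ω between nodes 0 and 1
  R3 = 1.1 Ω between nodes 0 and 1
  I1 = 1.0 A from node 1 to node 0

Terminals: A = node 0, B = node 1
All resistors sit directly between nodes 0 and 1, so they are in parallel and share one voltage V; the full source current 1 A splits among them.
1/R_par = 1/11000 + 1/910 + 1/1.1 = 0.9103 S  =>  R_par = 1.099 Ω
V = I × R_par = 1 × 1.099 = 1.099 V
I_R2 = V/R2 = 1.099/910 = 0.001207 A

Final answer: 0.001207 A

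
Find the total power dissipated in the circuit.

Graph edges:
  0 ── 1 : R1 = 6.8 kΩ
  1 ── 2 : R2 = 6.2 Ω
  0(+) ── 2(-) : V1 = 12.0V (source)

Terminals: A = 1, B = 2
Nodal analysis, taking node 2 as the 0 V reference.
Source V1 fixes V_0 = 12 V.
KCL at each unknown node (sum of currents leaving = 0; resistances in Ω):
  Node 1: (V_1 - 12)/6800 + (V_1 - 0)/6.2 = 0
Collecting terms: 0.1614 × V_1 = 0.001765  =>  V_1 = 0.01093 V
Power in each resistor, P = (ΔV)²/R:
  P_R1 = (12 - 0.01093)²/6800 = 0.02114 W
  P_R2 = (0.01093 - 0)²/6.2 = 0.00001927 W
P_total = P_R1 + P_R2 = 0.02116 W

Final answer: 0.02116 W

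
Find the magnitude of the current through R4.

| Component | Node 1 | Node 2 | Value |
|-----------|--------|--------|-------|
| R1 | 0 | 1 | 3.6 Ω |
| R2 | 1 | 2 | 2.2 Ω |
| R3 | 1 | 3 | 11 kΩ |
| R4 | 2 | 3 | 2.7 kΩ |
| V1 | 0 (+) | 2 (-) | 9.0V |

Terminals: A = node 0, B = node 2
Nodal analysis, taking node 2 as the 0 V reference.
Source V1 fixes V_0 = 9 V.
KCL at each unknown node (sum of currents leaving = 0; resistances in Ω):
  Node 1: (V_1 - 9)/3.6 + (V_1 - 0)/2.2 + (V_1 - V_3)/11000 = 0
  Node 3: (V_3 - V_1)/11000 + (V_3 - 0)/2700 = 0
Collecting terms (coefficients in siemens):
  0.7324·V_1 - 0.00009091·V_3 = 2.5
  0.0004613·V_3 - 0.00009091·V_1 = 0
Determinant D = (0.7324)(0.0004613) - (-0.00009091)(-0.00009091) = 0.0003378
V_1 = [(2.5)(0.0004613) - (-0.00009091)(0)]/D = 3.413 V
V_3 = [(0.7324)(0) - (2.5)(-0.00009091)]/D = 0.6727 V
I_R4 = (V_2 - V_3)/R4 = (0 - 0.6727)/2700 = -0.0002492 A
|I_R4| = 0.0002492 A

Final answer: |I_R4| = 0.0002492 A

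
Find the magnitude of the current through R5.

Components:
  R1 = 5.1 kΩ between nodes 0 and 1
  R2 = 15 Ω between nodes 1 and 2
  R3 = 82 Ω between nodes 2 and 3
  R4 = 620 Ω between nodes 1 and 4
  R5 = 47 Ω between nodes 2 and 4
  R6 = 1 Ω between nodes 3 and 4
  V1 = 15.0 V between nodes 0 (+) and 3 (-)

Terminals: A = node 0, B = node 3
Nodal analysis, taking node 3 as the 0 V reference.
Source V1 fixes V_0 = 15 V.
KCL at each unknown node (sum of currents leaving = 0; resistances in Ω):
  Node 1: (V_1 - 15)/5100 + (V_1 - V_2)/15 + (V_1 - V_4)/620 = 0
  Node 2: (V_2 - V_1)/15 + (V_2 - 0)/82 + (V_2 - V_4)/47 = 0
  Node 4: (V_4 - V_1)/620 + (V_4 - V_2)/47 + (V_4 - 0)/1 = 0
Collecting terms (coefficients in siemens):
  0.06848·V_1 - 0.06667·V_2 - 0.001613·V_4 = 0.002941
  0.1001·V_2 - 0.06667·V_1 - 0.02128·V_4 = 0
  1.023·V_4 - 0.001613·V_1 - 0.02128·V_2 = 0
Solving these 3 simultaneous equations (Gaussian elimination) gives:
  V_1 = 0.1233 V, V_2 = 0.08251 V, V_4 = 0.001911 V
I_R5 = (V_2 - V_4)/R5 = (0.08251 - 0.001911)/47 = 0.001715 A
|I_R5| = 0.001715 A

Final answer: |I_R5| = 0.001715 A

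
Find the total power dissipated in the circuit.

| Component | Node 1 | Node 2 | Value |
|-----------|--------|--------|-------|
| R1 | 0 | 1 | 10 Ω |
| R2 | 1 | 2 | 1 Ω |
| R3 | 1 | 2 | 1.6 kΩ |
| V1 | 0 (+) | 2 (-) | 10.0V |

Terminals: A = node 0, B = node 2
Nodal analysis, taking node 2 as the 0 V reference.
Source V1 fixes V_0 = 10 V.
KCL at each unknown node (sum of currents leaving = 0; resistances in Ω):
  Node 1: (V_1 - 10)/10 + (V_1 - 0)/1 + (V_1 - 0)/1600 = 0
Collecting terms: 1.101 × V_1 = 1  =>  V_1 = 0.9086 V
Power in each resistor, P = (ΔV)²/R:
  P_R1 = (10 - 0.9086)²/10 = 8.265 W
  P_R2 = (0.9086 - 0)²/1 = 0.8255 W
  P_R3 = (0.9086 - 0)²/1600 = 0.0005159 W
P_total = P_R1 + P_R2 + P_R3 = 9.091 W

Final answer: 9.091 W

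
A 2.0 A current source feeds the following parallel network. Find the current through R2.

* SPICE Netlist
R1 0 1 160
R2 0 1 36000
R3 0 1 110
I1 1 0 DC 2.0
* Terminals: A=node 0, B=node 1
All resistors sit directly between nodes 0 and 1, so they are in parallel and share one voltage V; the full source current 2 A splits among them.
1/R_par = 1/160 + 1/36000 + 1/110 = 0.01537 S  =>  R_par = 65.07 Ω
V = I × R_par = 2 × 65.07 = 130.1 V
I_R2 = V/R2 = 130.1/36000 = 0.003615 A

Final answer: 0.003615 A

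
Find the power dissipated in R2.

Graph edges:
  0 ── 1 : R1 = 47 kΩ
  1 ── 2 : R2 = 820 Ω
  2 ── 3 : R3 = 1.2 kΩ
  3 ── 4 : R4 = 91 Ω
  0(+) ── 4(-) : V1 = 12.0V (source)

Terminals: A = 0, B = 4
Nodal analysis, taking node 4 as the 0 V reference.
Source V1 fixes V_0 = 12 V.
KCL at each unknown node (sum of currents leaving = 0; resistances in Ω):
  Node 1: (V_1 - 12)/47000 + (V_1 - V_2)/820 = 0
  Node 2: (V_2 - V_1)/820 + (V_2 - V_3)/1200 = 0
  Node 3: (V_3 - V_2)/1200 + (V_3 - 0)/91 = 0
Collecting terms (coefficients in siemens):
  0.001241·V_1 - 0.00122·V_2 = 0.0002553
  0.002053·V_2 - 0.00122·V_1 - 0.0008333·V_3 = 0
  0.01182·V_3 - 0.0008333·V_2 = 0
Solving these 3 simultaneous equations (Gaussian elimination) gives:
  V_1 = 0.5158 V, V_2 = 0.3154 V, V_3 = 0.02224 V
I_R2 = (V_1 - V_2)/R2 = (0.5158 - 0.3154)/820 = 0.0002443 A
P_R2 = I_R2² × R2 = (0.0002443)² × 820 = 0.00004896 W

Final answer: 4.896e-05 W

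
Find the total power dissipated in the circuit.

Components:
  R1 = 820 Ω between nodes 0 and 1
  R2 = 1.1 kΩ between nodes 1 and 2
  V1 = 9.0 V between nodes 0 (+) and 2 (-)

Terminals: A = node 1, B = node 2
Nodal analysis, taking node 2 as the 0 V reference.
Source V1 fixes V_0 = 9 V.
KCL at each unknown node (sum of currents leaving = 0; resistances in Ω):
  Node 1: (V_1 - 9)/820 + (V_1 - 0)/1100 = 0
Collecting terms: 0.002129 × V_1 = 0.01098  =>  V_1 = 5.156 V
Power in each resistor, P = (ΔV)²/R:
  P_R1 = (9 - 5.156)²/820 = 0.01802 W
  P_R2 = (5.156 - 0)²/1100 = 0.02417 W
P_total = P_R1 + P_R2 = 0.04219 W

Final answer: 0.04219 W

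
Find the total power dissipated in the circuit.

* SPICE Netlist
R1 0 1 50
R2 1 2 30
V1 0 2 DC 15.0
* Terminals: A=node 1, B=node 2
Nodal analysis, taking node 2 as the 0 V reference.
Source V1 fixes V_0 = 15 V.
KCL at each unknown node (sum of currents leaving = 0; resistances in Ω):
  Node 1: (V_1 - 15)/50 + (V_1 - 0)/30 = 0
Collecting terms: 0.05333 × V_1 = 0.3  =>  V_1 = 5.625 V
Power in each resistor, P = (ΔV)²/R:
  P_R1 = (15 - 5.625)²/50 = 1.758 W
  P_R2 = (5.625 - 0)²/30 = 1.055 W
P_total = P_R1 + P_R2 = 2.812 W

Final answer: 2.812 W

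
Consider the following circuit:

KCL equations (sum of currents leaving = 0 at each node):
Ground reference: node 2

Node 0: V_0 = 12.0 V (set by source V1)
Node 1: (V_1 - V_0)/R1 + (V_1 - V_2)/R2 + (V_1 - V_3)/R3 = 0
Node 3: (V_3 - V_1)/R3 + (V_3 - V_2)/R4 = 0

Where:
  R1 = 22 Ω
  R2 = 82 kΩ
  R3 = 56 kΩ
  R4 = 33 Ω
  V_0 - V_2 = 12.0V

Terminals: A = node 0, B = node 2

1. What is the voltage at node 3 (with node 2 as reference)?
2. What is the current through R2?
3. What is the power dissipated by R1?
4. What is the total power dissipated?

Nodal analysis, taking node 2 as the 0 V reference.
Source V1 fixes V_0 = 12 V.
KCL at each unknown node (sum of currents leaving = 0; resistances in Ω):
  Node 1: (V_1 - 12)/22 + (V_1 - 0)/82000 + (V_1 - V_3)/56000 = 0
  Node 3: (V_3 - V_1)/56000 + (V_3 - 0)/33 = 0
Collecting terms (coefficients in siemens):
  0.04548·V_1 - 0.00001786·V_3 = 0.5455
  0.03032·V_3 - 0.00001786·V_1 = 0
Determinant D = (0.04548)(0.03032) - (-0.00001786)(-0.00001786) = 0.001379
V_1 = [(0.5455)(0.03032) - (-0.00001786)(0)]/D = 11.99 V
V_3 = [(0.04548)(0) - (0.5455)(-0.00001786)]/D = 0.007063 V
Part 1:
  Read off the nodal solution: V_3 = 0.007063 V
Part 2:
  I_R2 = (V_1 - V_2)/R2 = (11.99 - 0)/82000 = 0.0001462 A
  Magnitude: I_R2 = 0.0001462 A
Part 3:
  I_R1 = (V_0 - V_1)/R1 = (12 - 11.99)/22 = 0.0003603 A
  P_R1 = I_R1² × R1 = (0.0003603)² × 22 = 0.000002855 W
Part 4:
  Power in each resistor, P = (ΔV)²/R:
    P_R1 = (12 - 11.99)²/22 = 0.000002855 W
    P_R2 = (11.99 - 0)²/82000 = 0.001754 W
    P_R3 = (11.99 - 0.007063)²/56000 = 0.002565 W
    P_R4 = (0 - 0.007063)²/33 = 0.000001512 W
  P_total = P_R1 + P_R2 + P_R3 + P_R4 = 0.004323 W

Final answers:
1. V_3 = 0.007063 V
2. I_R2 = 0.0001462 A
3. P_R1 = 2.855e-06 W
4. P_total = 0.004323 W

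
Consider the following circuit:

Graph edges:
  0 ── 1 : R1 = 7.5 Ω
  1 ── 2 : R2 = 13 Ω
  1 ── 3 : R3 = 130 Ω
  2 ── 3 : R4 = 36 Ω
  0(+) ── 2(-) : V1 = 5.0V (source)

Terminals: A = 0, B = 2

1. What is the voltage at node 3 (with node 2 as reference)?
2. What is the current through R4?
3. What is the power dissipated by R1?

Nodal analysis, taking node 2 as the 0 V reference.
Source V1 fixes V_0 = 5 V.
KCL at each unknown node (sum of currents leaving = 0; resistances in Ω):
  Node 1: (V_1 - 5)/7.5 + (V_1 - 0)/13 + (V_1 - V_3)/130 = 0
  Node 3: (V_3 - V_1)/130 + (V_3 - 0)/36 = 0
Collecting terms (coefficients in siemens):
  0.2179·V_1 - 0.007692·V_3 = 0.6667
  0.03547·V_3 - 0.007692·V_1 = 0
Determinant D = (0.2179)(0.03547) - (-0.007692)(-0.007692) = 0.007671
V_1 = [(0.6667)(0.03547) - (-0.007692)(0)]/D = 3.082 V
V_3 = [(0.2179)(0) - (0.6667)(-0.007692)]/D = 0.6685 V
Part 1:
  Read off the nodal solution: V_3 = 0.6685 V
Part 2:
  I_R4 = (V_2 - V_3)/R4 = (0 - 0.6685)/36 = -0.01857 A
  Magnitude: I_R4 = 0.01857 A
Part 3:
  I_R1 = (V_0 - V_1)/R1 = (5 - 3.082)/7.5 = 0.2557 A
  P_R1 = I_R1² × R1 = (0.2557)² × 7.5 = 0.4903 W

Final answers:
1. V_3 = 0.6685 V
2. I_R4 = 0.01857 A
3. P_R1 = 0.4903 W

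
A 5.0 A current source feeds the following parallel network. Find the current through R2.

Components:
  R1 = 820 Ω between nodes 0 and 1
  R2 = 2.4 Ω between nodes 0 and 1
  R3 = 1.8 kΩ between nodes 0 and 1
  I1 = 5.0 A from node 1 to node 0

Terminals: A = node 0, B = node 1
All resistors sit directly between nodes 0 and 1, so they are in parallel and share one voltage V; the full source current 5 A splits among them.
1/R_par = 1/820 + 1/2.4 + 1/1800 = 0.4184 S  =>  R_par = 2.39 Ω
V = I × R_par = 5 × 2.39 = 11.95 V
I_R2 = V/R2 = 11.95/2.4 = 4.979 A

Final answer: 4.979 A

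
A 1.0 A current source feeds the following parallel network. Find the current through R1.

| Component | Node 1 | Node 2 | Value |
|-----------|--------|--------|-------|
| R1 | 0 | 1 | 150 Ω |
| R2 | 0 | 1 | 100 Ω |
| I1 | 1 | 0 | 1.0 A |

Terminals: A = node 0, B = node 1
All resistors sit directly between nodes 0 and 1, so they are in parallel and share one voltage V; the full source current 1 A splits among them.
1/R_par = 1/150 + 1/100 = 0.01667 S  =>  R_par = 60 Ω
V = I × R_par = 1 × 60 = 60 V
I_R1 = V/R1 = 60/150 = 0.4 A

Final answer: 0.4 A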